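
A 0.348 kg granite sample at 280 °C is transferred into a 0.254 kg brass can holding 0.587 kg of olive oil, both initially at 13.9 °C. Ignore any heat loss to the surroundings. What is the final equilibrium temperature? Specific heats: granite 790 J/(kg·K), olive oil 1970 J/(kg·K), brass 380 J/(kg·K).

T_f ≈ 61.8 °C

Let T be the final temperature. ΣQ_i = 0:
0.348×790×(T − 280) + 0.587×1970×(T − 13.9) + 0.254×380×(T − 13.9) = 0
1527.8 T = 94393
T = 94393/1527.8 ≈ 61.78 °C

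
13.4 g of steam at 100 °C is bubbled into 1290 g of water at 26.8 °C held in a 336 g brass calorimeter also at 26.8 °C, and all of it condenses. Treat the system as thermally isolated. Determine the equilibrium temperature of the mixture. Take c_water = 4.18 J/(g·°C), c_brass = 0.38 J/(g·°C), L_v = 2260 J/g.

T_f ≈ 33.0 °C

Taking heat into each body as positive, Σ m c ΔT = 0:
steam→water at 100 °C releases m L_v = 13.4·2260 = 30284
  condensed water 100 °C→T: 56.01(T − 100)
  water warms: 1290·4.18·(T − 26.8) = 5392.2(T − 26.8)
  brass cup: 336·0.38·(T − 26.8) = 127.68(T − 26.8)
5575.9 T = 30284 + 5601.2 + 147933 = 183818
T ≈ 32.97 °C (< 100 °C, so full condensation is consistent).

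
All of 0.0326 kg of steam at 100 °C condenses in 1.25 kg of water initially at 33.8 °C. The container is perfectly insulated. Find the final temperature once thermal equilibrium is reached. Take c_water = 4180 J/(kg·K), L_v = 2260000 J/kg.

T_f ≈ 49.2 °C

Net heat exchanged in the isolated system is zero:
latent heat released on condensation: 0.0326·2260000 = 73676; condensed water 100 °C→T: 136.27(T − 100); original water: 5225(T − 33.8)
5361.3 T = 73676 + 13627 + 176605 = 263908
T ≈ 49.22 °C — below 100 °C, confirming all the steam condensed.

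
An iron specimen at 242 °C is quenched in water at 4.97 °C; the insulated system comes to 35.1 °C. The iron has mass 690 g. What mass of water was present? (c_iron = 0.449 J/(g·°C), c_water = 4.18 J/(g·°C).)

m ≈ 509 g

Heat gained plus heat lost sum to zero:
690×0.449×(35.1 − 242) + m×4.18×(35.1 − 4.97) = 0
125.94 m = 64100
m = 64100/125.94 ≈ 509 g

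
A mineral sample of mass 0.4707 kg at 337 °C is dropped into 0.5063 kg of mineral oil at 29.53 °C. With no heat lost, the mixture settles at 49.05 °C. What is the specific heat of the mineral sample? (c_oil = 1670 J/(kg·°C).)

c ≈ 122 J/(kg·°C)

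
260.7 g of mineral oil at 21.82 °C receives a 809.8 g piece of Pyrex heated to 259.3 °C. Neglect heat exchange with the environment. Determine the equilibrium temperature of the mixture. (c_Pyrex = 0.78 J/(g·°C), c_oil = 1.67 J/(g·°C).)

|Q_Pyrex| = |Q_oil|:
809.8*0.78*(259.3 − T) = 260.7*1.67*(T − 21.82)
631.64(259.3 − T) = 435.37(T − 21.82)
1067 T = 173285  ⇒  T ≈ 162.40 °C

T_f ≈ 162.4 °C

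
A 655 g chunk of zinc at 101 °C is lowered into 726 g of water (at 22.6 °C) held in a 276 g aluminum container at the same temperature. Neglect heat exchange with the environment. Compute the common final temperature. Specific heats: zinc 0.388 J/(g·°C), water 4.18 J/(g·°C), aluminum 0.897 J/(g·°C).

T_f ≈ 28.2 °C

With ΣQ=0 the equilibrium temperature is the m·c-weighted mean:
T_f = (254.14×101 + 3034.7×22.6 + 247.57×22.6) / (254.14 + 3034.7 + 247.57)
    = 99847 / 3536.4 ≈ 28.23 °C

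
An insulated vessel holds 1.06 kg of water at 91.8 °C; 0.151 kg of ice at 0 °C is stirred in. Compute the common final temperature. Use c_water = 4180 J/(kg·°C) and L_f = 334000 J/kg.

T_f ≈ 70.4 °C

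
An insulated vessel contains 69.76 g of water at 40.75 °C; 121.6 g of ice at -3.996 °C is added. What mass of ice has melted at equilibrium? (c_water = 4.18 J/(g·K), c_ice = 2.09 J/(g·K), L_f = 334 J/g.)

m_melted ≈ 32.5 g

Heat available from the water dropping to 0 °C: 69.76·4.18·40.75 = 11883 J.
Of that, 121.6·2.09·3.996 = 1015.6 J goes to bring the ice to 0 °C, leaving 10867 J.
Melting all 121.6 g of ice would need 121.6·334 = 40614 J.
That's not enough to melt it all — equilibrium is at 0 °C with ice remaining.
Mass melted = 10867/334 ≈ 32.54 g.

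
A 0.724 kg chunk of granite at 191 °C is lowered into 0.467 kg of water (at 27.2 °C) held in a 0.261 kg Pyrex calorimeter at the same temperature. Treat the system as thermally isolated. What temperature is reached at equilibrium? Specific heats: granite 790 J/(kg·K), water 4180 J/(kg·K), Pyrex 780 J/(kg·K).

T_f ≈ 61.5 °C

Energy conservation, ΣQ = 0:
0.724*790*(T − 191) + 0.467*4180*(T − 27.2) + 0.261*780*(T − 27.2) = 0
(571.96 + 1952.1 + 203.58) T = 571.96*191 + 1952.1*27.2 + 203.58*27.2
T = 167878/2727.6 ≈ 61.55 °C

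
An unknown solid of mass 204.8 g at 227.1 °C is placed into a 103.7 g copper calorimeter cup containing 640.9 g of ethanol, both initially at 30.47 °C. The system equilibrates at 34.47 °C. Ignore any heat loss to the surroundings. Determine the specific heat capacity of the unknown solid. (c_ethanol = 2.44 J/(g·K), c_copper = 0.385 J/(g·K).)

Energy conservation, ΣQ = 0:
204.8·c·(34.47 − 227.1) + 640.9·2.44·(34.47 − 30.47) + 103.7·0.385·(34.47 − 30.47) = 0
-39451 c = -6414.9
c = -6414.9/-39451 ≈ 0.1626 J/(g·K)

c ≈ 0.163 J/(g·K)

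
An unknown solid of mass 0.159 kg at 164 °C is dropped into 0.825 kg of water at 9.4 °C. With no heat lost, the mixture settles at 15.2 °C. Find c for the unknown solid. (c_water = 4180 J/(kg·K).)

Heat gained plus heat lost sum to zero:
0.159·c·(15.2 − 164) + 0.825·4180·(15.2 − 9.4) = 0
-23.66 c = -20001
c = -20001/-23.66 ≈ 845.4 J/(kg·K)

c ≈ 845 J/(kg·K)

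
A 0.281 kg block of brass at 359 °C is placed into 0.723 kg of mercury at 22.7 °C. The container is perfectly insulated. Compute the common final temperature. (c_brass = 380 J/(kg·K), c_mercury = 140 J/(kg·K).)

T_f ≈ 195.3 °C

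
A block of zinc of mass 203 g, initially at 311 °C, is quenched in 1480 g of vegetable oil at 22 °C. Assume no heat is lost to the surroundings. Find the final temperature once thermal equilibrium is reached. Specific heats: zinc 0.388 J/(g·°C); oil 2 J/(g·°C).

Conservation of energy gives ΣQ = 0:
203·0.388·(T − 311) + 1480·2·(T − 22) = 0
3038.8 T = 89616
T ≈ 29.49 °C

T_f ≈ 29.5 °C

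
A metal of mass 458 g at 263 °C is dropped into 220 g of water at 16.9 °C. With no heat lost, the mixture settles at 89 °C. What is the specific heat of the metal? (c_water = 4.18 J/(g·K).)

Heat lost by the metal = heat gained by the water:
458·c·(263 − 89) = 220·4.18·(89 − 16.9)
79692 c = 66303  ⇒  c ≈ 0.832 J/(g·K)

c ≈ 0.832 J/(g·K)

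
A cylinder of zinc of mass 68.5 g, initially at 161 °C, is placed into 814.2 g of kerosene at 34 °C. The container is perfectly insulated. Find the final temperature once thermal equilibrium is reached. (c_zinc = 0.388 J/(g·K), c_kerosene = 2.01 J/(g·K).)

T_f ≈ 36.0 °C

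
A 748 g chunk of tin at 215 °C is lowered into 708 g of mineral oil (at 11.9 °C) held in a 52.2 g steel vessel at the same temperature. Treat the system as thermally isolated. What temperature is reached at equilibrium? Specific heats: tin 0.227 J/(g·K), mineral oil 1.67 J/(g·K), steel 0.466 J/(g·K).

T_f ≈ 37.0 °C

T_f is the heat-capacity-weighted average of the initial temperatures:
T_f = (169.8*215 + 1182.4*11.9 + 24.33*11.9) / (169.8 + 1182.4 + 24.33)
    = 50866 / 1376.5 ≈ 36.95 °C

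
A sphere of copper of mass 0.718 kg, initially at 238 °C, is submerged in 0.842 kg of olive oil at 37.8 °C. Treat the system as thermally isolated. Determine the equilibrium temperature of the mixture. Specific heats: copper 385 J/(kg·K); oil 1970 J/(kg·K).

T_f ≈ 66.4 °C

Heat lost by the copper equals heat gained by the oil:
0.718·385·(238 − T) = 0.842·1970·(T − 37.8)
276.43(238 − T) = 1658.7(T − 37.8)
1935.2 T = 128491  ⇒  T ≈ 66.40 °C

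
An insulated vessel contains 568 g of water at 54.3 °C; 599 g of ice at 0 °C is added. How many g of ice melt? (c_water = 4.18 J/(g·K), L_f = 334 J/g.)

Heat available from the water dropping to 0 °C: 568×4.18×54.3 = 128921 J.
Melting all 599 g of ice would need 599×334 = 200066 J.
128921 J < 200066 J, so only part of the ice melts and the system sits at 0 °C.
Mass melted = 128921/334 ≈ 386 g.

m_melted ≈ 386 g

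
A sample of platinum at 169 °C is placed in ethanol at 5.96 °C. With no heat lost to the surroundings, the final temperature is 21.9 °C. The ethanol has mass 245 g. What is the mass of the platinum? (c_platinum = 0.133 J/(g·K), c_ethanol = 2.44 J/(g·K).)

|Q_platinum| = |Q_ethanol|:
m·0.133·(169 − 21.9) = 245·2.44·(21.9 − 5.96)
19.56 m = 9528.9  ⇒  m ≈ 487.1 g

m ≈ 487 g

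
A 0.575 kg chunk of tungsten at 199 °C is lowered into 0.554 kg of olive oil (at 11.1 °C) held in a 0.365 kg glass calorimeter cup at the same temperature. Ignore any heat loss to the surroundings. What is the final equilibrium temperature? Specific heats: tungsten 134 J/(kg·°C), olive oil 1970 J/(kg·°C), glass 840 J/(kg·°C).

T_f ≈ 20.9 °C

Taking heat into each body as positive, Σ m c ΔT = 0:
0.575*134*(T − 199) + 0.554*1970*(T − 11.1) + 0.365*840*(T − 11.1) = 0
1475 T = 30851
T = 30851/1475 ≈ 20.92 °C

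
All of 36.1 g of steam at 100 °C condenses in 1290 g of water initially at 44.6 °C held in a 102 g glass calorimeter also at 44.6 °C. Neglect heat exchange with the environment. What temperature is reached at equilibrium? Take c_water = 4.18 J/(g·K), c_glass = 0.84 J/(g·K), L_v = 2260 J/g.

T_f ≈ 60.6 °C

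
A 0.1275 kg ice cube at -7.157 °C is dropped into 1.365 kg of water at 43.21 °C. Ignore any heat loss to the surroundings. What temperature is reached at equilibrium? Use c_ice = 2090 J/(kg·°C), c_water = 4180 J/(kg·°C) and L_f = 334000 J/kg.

T_f ≈ 32.4 °C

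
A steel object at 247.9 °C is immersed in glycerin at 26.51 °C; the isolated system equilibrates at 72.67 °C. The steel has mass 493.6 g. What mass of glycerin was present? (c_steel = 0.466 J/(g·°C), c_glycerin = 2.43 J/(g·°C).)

m ≈ 359 g

|Q_steel| = |Q_glycerin|:
493.6×0.466×(247.9 − 72.67) = m×2.43×(72.67 − 26.51)
112.17 m = 40306  ⇒  m ≈ 359.3 g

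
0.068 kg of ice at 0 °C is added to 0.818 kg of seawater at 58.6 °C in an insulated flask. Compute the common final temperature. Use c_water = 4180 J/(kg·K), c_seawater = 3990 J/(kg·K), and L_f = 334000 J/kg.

T_f ≈ 47.5 °C

Heat gained plus heat lost sum to zero:
melt ice: 0.068×334000 = 22712; warm the meltwater: 284.24 T; seawater: 3263.8(T − 58.6)
3548.1 T = 191260 − 22712 = 168548
T ≈ 47.50 °C. Since T > 0 °C, the all-ice-melts assumption holds.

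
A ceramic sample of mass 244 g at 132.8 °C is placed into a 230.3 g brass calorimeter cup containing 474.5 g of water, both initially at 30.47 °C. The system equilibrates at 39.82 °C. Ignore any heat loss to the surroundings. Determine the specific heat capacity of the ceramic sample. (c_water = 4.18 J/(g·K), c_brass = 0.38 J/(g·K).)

Heat gained plus heat lost sum to zero:
244×c×(39.82 − 132.8) + 474.5×4.18×(39.82 − 30.47) + 230.3×0.38×(39.82 − 30.47) = 0
-22687 c = -19363
c = -19363/-22687 ≈ 0.8535 J/(g·K)

c ≈ 0.853 J/(g·K)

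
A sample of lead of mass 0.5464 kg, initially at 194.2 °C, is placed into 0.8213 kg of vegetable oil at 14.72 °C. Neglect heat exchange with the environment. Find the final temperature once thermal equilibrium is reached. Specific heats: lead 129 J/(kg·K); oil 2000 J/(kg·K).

T_f = Σ m_i c_i T_i / Σ m_i c_i:
T_f = (70.49·194.2 + 1642.6·14.72) / (70.49 + 1642.6)
    = 37867 / 1713.1 ≈ 22.10 °C

T_f ≈ 22.1 °C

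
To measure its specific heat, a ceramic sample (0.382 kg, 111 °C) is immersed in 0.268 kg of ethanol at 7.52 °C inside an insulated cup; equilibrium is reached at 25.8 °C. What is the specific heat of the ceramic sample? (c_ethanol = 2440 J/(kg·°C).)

c ≈ 367 J/(kg·°C)

Heat lost by the ceramic sample = heat gained by the ethanol:
0.382×c×(111 − 25.8) = 0.268×2440×(25.8 − 7.52)
32.55 c = 11954  ⇒  c ≈ 367.3 J/(kg·°C)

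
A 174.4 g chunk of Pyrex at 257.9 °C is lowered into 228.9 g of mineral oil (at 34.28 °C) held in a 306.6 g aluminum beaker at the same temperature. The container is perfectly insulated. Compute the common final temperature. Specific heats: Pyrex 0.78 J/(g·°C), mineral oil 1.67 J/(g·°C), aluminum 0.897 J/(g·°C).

Heat gained plus heat lost sum to zero:
174.4*0.78*(T − 257.9) + 228.9*1.67*(T − 34.28) + 306.6*0.897*(T − 34.28) = 0
793.32 T = 57614
T ≈ 72.62 °C

T_f ≈ 72.6 °C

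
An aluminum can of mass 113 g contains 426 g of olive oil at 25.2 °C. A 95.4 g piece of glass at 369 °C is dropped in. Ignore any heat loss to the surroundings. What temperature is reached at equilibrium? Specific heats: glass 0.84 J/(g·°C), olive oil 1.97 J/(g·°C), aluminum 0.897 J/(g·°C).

Conservation of energy gives ΣQ = 0:
95.4×0.84×(T − 369) + 426×1.97×(T − 25.2) + 113×0.897×(T − 25.2) = 0
80.14(T − 369) + 839.22(T − 25.2) + 101.36(T − 25.2) = 0
1020.7 T = 53273
T = 53273/1020.7 ≈ 52.19 °C

T_f ≈ 52.2 °C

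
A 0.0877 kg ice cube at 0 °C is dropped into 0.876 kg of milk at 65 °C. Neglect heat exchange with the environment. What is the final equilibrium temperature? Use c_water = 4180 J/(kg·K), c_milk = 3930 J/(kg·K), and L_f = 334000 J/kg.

T_f ≈ 51.1 °C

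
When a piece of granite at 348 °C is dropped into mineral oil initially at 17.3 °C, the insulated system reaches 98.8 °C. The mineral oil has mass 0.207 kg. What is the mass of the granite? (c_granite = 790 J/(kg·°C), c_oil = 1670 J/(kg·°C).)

m ≈ 0.143 kg

|Q_granite| = |Q_oil|:
m×790×(348 − 98.8) = 0.207×1670×(98.8 − 17.3)
196868 m = 28174  ⇒  m ≈ 0.1431 kg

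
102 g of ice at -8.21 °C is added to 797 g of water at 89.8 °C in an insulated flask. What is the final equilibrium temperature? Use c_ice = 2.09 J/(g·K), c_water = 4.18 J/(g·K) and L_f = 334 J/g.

Setting the total heat transfer to zero:
warm ice to 0 °C: 102×2.09×(0 − (-8.21)) = 1750.2
  fusion: m_ice L_f = 102×334 = 34068
  meltwater 0→T: 102×4.18×T = 426.36 T
  water cools: 797×4.18×(T − 89.8) = 3331.5(T − 89.8)
3757.8 T = 299165 − 35818 = 263347
T ≈ 70.08 °C. Since T > 0 °C, the all-ice-melts assumption holds.

T_f ≈ 70.1 °C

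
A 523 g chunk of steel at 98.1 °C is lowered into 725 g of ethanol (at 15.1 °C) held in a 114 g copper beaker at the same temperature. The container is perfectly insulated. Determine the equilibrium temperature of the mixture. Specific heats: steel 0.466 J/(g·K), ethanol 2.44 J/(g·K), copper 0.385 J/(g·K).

Setting the total heat transfer to zero:
523×0.466×(T − 98.1) + 725×2.44×(T − 15.1) + 114×0.385×(T − 15.1) = 0
(243.72 + 1769 + 43.89) T = 243.72×98.1 + 1769×15.1 + 43.89×15.1
T = 51283 / 2056.6 = 24.9 °C

T_f ≈ 24.9 °C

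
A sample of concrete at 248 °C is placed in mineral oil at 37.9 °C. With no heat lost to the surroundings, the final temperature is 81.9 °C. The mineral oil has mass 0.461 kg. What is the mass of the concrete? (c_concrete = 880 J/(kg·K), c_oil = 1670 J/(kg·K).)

Net heat exchanged in the isolated system is zero:
m·880·(81.9 − 248) + 0.461·1670·(81.9 − 37.9) = 0
-146168 m = -33874
m = -33874/-146168 ≈ 0.2317 kg

m ≈ 0.232 kg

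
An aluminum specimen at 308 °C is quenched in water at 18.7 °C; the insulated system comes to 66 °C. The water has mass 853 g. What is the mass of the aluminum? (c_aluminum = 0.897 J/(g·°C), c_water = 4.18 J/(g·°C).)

m ≈ 777 g

Conservation of energy gives ΣQ = 0:
m×0.897×(66 − 308) + 853×4.18×(66 − 18.7) = 0
-217.07 m = -168650
m = -168650/-217.07 ≈ 776.9 g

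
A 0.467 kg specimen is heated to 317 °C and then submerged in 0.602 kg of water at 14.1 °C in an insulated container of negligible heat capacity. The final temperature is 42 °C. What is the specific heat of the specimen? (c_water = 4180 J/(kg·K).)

c ≈ 547 J/(kg·K)

Heat lost by the specimen = heat gained by the water:
0.467×c×(317 − 42) = 0.602×4180×(42 − 14.1)
128.43 c = 70206  ⇒  c ≈ 546.7 J/(kg·K)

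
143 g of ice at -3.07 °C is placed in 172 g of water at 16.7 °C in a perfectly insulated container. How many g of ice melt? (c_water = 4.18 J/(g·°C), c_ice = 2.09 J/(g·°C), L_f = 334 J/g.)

m_melted ≈ 33.2 g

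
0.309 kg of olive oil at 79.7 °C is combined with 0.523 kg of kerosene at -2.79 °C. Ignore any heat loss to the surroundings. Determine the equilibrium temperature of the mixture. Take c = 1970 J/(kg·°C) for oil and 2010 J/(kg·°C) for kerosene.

Net heat exchanged in the isolated system is zero:
0.309×1970×(T − 79.7) + 0.523×2010×(T − (-2.79)) = 0
608.73(T − 79.7) + 1051.2(T − (-2.79)) = 0
1660 T = 45583
T = 45583/1660 ≈ 27.46 °C

T_f ≈ 27.5 °C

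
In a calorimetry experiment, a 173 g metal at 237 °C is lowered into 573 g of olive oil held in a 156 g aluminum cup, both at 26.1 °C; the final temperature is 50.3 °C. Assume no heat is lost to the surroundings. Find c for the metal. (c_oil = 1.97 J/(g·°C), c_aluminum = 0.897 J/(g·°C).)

Taking heat into each body as positive, Σ m c ΔT = 0:
173×c×(50.3 − 237) + 573×1.97×(50.3 − 26.1) + 156×0.897×(50.3 − 26.1) = 0
-32299 c = -30704
c = -30704/-32299 ≈ 0.9506 J/(g·°C)

c ≈ 0.951 J/(g·°C)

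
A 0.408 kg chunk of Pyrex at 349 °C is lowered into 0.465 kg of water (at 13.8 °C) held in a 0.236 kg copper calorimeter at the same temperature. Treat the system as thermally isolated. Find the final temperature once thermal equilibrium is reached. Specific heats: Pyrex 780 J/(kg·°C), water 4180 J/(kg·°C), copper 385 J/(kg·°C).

T_f ≈ 59.1 °C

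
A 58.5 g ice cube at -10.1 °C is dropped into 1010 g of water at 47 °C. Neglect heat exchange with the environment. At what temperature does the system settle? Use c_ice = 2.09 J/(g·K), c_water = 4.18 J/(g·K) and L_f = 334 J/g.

T_f ≈ 39.8 °C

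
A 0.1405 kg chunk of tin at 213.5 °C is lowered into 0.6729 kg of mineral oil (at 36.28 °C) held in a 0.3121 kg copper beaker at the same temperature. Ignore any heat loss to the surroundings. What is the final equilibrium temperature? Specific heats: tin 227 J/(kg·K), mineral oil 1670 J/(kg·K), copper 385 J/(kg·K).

T_f ≈ 40.7 °C

T_f = Σ m_i c_i T_i / Σ m_i c_i:
T_f = (31.89×213.5 + 1123.7×36.28 + 120.16×36.28) / (31.89 + 1123.7 + 120.16)
    = 51938 / 1275.8 ≈ 40.71 °C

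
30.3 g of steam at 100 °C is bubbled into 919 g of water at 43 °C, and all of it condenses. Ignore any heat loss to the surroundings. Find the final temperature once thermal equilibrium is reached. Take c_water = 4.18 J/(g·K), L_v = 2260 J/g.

T_f ≈ 62.1 °C

Sum of m c ΔT and latent-heat terms is zero:
latent heat released on condensation: 30.3·2260 = 68478; condensate cools 100→T: 30.3·4.18·(T − 100) = 126.65(T − 100); original water: 3841.4(T − 43)
3968.1 T = 68478 + 12665 + 165181 = 246324
T ≈ 62.08 °C (< 100 °C, so full condensation is consistent).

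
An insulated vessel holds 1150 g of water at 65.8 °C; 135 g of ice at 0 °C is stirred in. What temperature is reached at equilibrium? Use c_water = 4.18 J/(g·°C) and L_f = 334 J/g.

T_f ≈ 50.5 °C

Conservation of energy gives ΣQ = 0:
fusion: m_ice L_f = 135·334 = 45090; warm the meltwater: 564.3 T; water: 4807(T − 65.8)
5371.3 T = 316301 − 45090 = 271211
T ≈ 50.49 °C (positive, so assuming full melt was valid).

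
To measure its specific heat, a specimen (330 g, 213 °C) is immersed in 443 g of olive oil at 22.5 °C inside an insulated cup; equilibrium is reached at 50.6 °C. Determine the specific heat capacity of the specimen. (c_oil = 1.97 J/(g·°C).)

c ≈ 0.458 J/(g·°C)

Let T be the final temperature. ΣQ_i = 0:
330·c·(50.6 − 213) + 443·1.97·(50.6 − 22.5) = 0
-53592 c = -24523
c = -24523/-53592 ≈ 0.4576 J/(g·°C)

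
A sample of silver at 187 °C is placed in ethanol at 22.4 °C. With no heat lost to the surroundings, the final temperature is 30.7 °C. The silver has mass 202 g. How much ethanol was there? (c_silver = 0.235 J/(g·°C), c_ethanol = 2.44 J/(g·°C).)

Let T be the final temperature. ΣQ_i = 0:
202×0.235×(30.7 − 187) + m×2.44×(30.7 − 22.4) = 0
20.25 m = 7419.6
m = 7419.6/20.25 ≈ 366.4 g

m ≈ 366 g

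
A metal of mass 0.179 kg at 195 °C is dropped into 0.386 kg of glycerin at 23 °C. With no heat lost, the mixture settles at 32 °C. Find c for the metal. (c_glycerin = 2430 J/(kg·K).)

c ≈ 289 J/(kg·K)

m_s c (T_s − T_f) = m_glycerin c_glycerin (T_f − T_0):
0.179·c·(195 − 32) = 0.386·2430·(32 − 23)
29.18 c = 8441.8  ⇒  c ≈ 289.3 J/(kg·K)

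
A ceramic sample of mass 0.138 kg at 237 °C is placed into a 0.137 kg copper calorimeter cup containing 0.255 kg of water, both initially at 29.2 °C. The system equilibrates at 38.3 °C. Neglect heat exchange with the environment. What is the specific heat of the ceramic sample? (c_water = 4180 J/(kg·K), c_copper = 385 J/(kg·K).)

c ≈ 371 J/(kg·K)

Conservation of energy gives ΣQ = 0:
0.138·c·(38.3 − 237) + 0.255·4180·(38.3 − 29.2) + 0.137·385·(38.3 − 29.2) = 0
-27.42 c = -10180
c = -10180/-27.42 ≈ 371.2 J/(kg·K)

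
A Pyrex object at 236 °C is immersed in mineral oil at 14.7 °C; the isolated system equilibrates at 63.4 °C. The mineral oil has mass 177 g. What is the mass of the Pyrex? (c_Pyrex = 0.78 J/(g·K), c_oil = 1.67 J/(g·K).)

|Q_Pyrex| = |Q_oil|:
m·0.78·(236 − 63.4) = 177·1.67·(63.4 − 14.7)
134.63 m = 14395  ⇒  m ≈ 106.9 g

m ≈ 107 g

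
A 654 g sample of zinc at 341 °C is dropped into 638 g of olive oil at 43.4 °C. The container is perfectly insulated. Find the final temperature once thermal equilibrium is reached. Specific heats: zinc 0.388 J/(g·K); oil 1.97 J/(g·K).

With ΣQ=0 the equilibrium temperature is the m·c-weighted mean:
T_f = (253.75*341 + 1256.9*43.4) / (253.75 + 1256.9)
    = 141077 / 1510.6 ≈ 93.39 °C

T_f ≈ 93.4 °C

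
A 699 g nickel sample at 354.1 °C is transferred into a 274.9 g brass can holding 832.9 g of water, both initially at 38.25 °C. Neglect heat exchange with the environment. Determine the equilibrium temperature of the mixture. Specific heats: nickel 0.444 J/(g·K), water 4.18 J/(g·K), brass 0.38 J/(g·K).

Setting the total heat transfer to zero:
699·0.444·(T − 354.1) + 832.9·4.18·(T − 38.25) + 274.9·0.38·(T − 38.25) = 0
310.36(T − 354.1) + 3481.5(T − 38.25) + 104.46(T − 38.25) = 0
(310.36 + 3481.5 + 104.46) T = 310.36·354.1 + 3481.5·38.25 + 104.46·38.25
T = 247061/3896.3 ≈ 63.41 °C

T_f ≈ 63.4 °C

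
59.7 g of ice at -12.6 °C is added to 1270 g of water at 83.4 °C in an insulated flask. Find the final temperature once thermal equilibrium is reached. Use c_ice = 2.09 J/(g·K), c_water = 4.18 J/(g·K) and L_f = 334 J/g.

T_f ≈ 75.8 °C

Conservation of energy gives ΣQ = 0:
ice -12.6→0 °C: 59.7×2.09×12.6 = 1572.1
  latent heat to melt: 59.7×334 = 19940
  warm the meltwater: 249.55 T
  water cools: 1270×4.18×(T − 83.4) = 5308.6(T − 83.4)
5558.1 T = 442737 − 21512 = 421225
T ≈ 75.79 °C (positive, so assuming full melt was valid).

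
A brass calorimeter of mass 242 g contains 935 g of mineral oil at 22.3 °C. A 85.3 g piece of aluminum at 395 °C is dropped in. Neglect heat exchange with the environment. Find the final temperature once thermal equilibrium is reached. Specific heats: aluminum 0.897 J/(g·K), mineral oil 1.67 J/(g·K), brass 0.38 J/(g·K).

Net heat exchanged in the isolated system is zero:
85.3*0.897*(T − 395) + 935*1.67*(T − 22.3) + 242*0.38*(T − 22.3) = 0
76.51(T − 395) + 1561.5(T − 22.3) + 91.96(T − 22.3) = 0
1729.9 T = 67094
T = 67094 / 1729.9 = 38.8 °C

T_f ≈ 38.8 °C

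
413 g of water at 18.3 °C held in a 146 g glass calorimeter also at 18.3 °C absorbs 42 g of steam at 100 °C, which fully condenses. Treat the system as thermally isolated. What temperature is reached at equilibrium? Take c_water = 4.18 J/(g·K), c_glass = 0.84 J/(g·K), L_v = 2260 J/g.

T_f ≈ 72.3 °C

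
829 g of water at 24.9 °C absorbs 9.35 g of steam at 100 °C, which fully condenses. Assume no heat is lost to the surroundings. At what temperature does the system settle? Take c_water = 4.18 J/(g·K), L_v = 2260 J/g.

T_f ≈ 31.8 °C

Setting the total heat transfer to zero:
latent heat released on condensation: 9.35·2260 = 21131; condensed water 100 °C→T: 39.08(T − 100); original water: 3465.2(T − 24.9)
3504.3 T = 21131 + 3908.3 + 86284 = 111323
T ≈ 31.77 °C, under the boiling point, so the assumption holds.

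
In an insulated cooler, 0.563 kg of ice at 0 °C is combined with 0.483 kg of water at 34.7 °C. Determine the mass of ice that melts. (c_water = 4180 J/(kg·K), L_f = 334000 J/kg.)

Water can give up m c ΔT = 0.483×4180×34.7 = 70057 J before reaching 0 °C.
Fully melting the ice requires m_ice L_f = 0.563×334000 = 188042 J.
70057 J < 188042 J, so only part of the ice melts and the system sits at 0 °C.
Mass melted = 70057/334000 ≈ 0.2098 kg.

m_melted ≈ 0.21 kg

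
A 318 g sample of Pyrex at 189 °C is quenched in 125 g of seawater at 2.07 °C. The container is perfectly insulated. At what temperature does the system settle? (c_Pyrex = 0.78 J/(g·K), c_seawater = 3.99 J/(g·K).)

Net heat exchanged in the isolated system is zero:
318*0.78*(T − 189) + 125*3.99*(T − 2.07) = 0
(248.04 + 498.75) T = 248.04*189 + 498.75*2.07
T ≈ 64.16 °C

T_f ≈ 64.2 °C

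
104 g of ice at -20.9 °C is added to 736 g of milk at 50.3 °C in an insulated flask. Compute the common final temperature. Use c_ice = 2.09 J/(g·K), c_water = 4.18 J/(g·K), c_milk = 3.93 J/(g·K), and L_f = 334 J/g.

T_f ≈ 31.9 °C

Energy balance with sensible and latent terms:
warm ice to 0 °C: 104×2.09×(0 − (-20.9)) = 4542.8; latent heat to melt: 104×334 = 34736; warm the meltwater: 434.72 T; milk: 2892.5(T − 50.3)
3327.2 T = 145492 − 39279 = 106213
T ≈ 31.92 °C (positive, so assuming full melt was valid).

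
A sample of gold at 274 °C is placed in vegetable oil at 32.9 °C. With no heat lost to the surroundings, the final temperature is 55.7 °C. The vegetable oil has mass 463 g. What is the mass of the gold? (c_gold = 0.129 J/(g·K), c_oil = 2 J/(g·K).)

m ≈ 750 g

Energy conservation, ΣQ = 0:
m×0.129×(55.7 − 274) + 463×2×(55.7 − 32.9) = 0
-28.16 m = -21113
m = -21113/-28.16 ≈ 749.7 g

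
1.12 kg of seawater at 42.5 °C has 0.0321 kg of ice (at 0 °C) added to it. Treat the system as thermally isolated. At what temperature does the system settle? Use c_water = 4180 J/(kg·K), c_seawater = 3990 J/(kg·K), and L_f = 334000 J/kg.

T_f ≈ 38.9 °C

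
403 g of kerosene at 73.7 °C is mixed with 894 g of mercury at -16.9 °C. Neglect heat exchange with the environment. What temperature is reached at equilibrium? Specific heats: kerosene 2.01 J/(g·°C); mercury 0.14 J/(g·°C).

|Q_kerosene| = |Q_mercury|:
403×2.01×(73.7 − T) = 894×0.14×(T − (-16.9))
810.03(73.7 − T) = 125.16(T − (-16.9))
935.19 T = 57584  ⇒  T ≈ 61.57 °C

T_f ≈ 61.6 °C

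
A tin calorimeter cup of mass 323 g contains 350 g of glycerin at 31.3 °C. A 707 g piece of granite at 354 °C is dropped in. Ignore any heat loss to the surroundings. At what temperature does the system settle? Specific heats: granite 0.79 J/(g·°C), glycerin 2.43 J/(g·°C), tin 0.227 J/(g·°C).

Let T be the final temperature. ΣQ_i = 0:
707*0.79*(T − 354) + 350*2.43*(T − 31.3) + 323*0.227*(T − 31.3) = 0
558.53(T − 354) + 850.5(T − 31.3) + 73.32(T − 31.3) = 0
(558.53 + 850.5 + 73.32) T = 558.53*354 + 850.5*31.3 + 73.32*31.3
T = 226635 / 1482.4 = 153 °C

T_f ≈ 152.9 °C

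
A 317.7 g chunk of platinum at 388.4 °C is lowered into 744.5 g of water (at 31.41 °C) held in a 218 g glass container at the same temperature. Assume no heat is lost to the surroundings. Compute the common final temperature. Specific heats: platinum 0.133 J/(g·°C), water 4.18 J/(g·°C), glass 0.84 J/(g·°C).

T_f ≈ 35.9 °C

T_f is the heat-capacity-weighted average of the initial temperatures:
T_f = (42.25×388.4 + 3112×31.41 + 183.12×31.41) / (42.25 + 3112 + 183.12)
    = 119912 / 3337.4 ≈ 35.93 °C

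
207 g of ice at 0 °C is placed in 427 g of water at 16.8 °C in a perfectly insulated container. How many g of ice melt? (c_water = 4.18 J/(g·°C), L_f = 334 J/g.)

Water can give up m c ΔT = 427·4.18·16.8 = 29986 J before reaching 0 °C.
Fully melting the ice requires m_ice L_f = 207·334 = 69138 J.
29986 J < 69138 J, so only part of the ice melts and the system sits at 0 °C.
m_melted·334 = 29986  ⇒  m_melted ≈ 89.78 g.

m_melted ≈ 89.8 g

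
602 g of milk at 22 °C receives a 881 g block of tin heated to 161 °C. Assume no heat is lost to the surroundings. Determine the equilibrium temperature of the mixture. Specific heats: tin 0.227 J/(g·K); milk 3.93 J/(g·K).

Setting the total heat transfer to zero:
881·0.227·(T − 161) + 602·3.93·(T − 22) = 0
(199.99 + 2365.9) T = 199.99·161 + 2365.9·22
T ≈ 32.83 °C

T_f ≈ 32.8 °C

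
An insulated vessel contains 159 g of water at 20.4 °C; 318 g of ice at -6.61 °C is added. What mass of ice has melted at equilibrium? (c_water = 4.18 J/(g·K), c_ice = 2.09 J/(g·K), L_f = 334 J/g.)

m_melted ≈ 27.4 g

Water can give up m c ΔT = 159·4.18·20.4 = 13558 J before reaching 0 °C.
Warming the ice to 0 °C takes 318·2.09·6.61 = 4393.1 J, leaving 9165.1 J for melting.
Melting all 318 g of ice would need 318·334 = 106212 J.
Since 9165.1 < 106212 J, not all the ice melts; equilibrium is at 0 °C.
m_melted·334 = 9165.1  ⇒  m_melted ≈ 27.44 g.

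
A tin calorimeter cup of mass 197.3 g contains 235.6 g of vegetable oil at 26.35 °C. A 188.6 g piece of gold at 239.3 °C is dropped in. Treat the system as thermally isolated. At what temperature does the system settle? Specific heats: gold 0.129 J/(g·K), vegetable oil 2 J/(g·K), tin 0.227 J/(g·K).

T_f ≈ 35.9 °C

Let T be the final temperature. ΣQ_i = 0:
188.6×0.129×(T − 239.3) + 235.6×2×(T − 26.35) + 197.3×0.227×(T − 26.35) = 0
24.33(T − 239.3) + 471.2(T − 26.35) + 44.79(T − 26.35) = 0
(24.33 + 471.2 + 44.79) T = 24.33×239.3 + 471.2×26.35 + 44.79×26.35
T = 19418 / 540.32 = 35.9 °C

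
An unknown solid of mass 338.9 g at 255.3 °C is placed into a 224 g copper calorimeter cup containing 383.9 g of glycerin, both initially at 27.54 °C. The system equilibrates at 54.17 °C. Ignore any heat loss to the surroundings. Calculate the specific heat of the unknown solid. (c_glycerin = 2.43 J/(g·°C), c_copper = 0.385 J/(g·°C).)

Energy conservation, ΣQ = 0:
338.9×c×(54.17 − 255.3) + 383.9×2.43×(54.17 − 27.54) + 224×0.385×(54.17 − 27.54) = 0
-68163 c = -27139
c = -27139/-68163 ≈ 0.3982 J/(g·°C)

c ≈ 0.398 J/(g·°C)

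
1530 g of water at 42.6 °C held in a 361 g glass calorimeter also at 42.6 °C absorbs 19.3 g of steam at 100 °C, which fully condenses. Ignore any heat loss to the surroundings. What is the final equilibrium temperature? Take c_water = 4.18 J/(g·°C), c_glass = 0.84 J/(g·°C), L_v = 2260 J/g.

Heat gained plus heat lost sum to zero:
latent heat released on condensation: 19.3·2260 = 43618
  condensate cools 100→T: 19.3·4.18·(T − 100) = 80.67(T − 100)
  water warms: 1530·4.18·(T − 42.6) = 6395.4(T − 42.6)
  glass cup: 361·0.84·(T − 42.6) = 303.24(T − 42.6)
6779.3 T = 43618 + 8067.4 + 285362 = 337047
T ≈ 49.72 °C — below 100 °C, confirming all the steam condensed.

T_f ≈ 49.7 °C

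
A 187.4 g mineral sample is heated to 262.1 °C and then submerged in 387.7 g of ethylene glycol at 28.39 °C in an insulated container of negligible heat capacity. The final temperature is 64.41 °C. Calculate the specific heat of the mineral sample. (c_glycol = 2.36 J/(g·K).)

c ≈ 0.89 J/(g·K)

Setting the total heat transfer to zero:
187.4×c×(64.41 − 262.1) + 387.7×2.36×(64.41 − 28.39) = 0
-37047 c = -32957
c = -32957/-37047 ≈ 0.8896 J/(g·K)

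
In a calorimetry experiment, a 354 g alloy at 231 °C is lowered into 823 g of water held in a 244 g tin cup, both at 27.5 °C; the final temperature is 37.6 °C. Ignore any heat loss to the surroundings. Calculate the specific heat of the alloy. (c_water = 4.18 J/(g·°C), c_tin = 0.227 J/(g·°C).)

c ≈ 0.516 J/(g·°C)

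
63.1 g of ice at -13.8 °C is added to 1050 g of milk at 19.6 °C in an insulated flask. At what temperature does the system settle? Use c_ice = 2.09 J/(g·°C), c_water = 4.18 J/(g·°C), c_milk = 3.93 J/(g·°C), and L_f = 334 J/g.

Energy conservation, ΣQ = 0:
ice -13.8→0 °C: 63.1·2.09·13.8 = 1819.9; melt ice: 63.1·334 = 21075; warm the meltwater: 263.76 T; milk: 4126.5(T − 19.6)
4390.3 T = 80879 − 22895 = 57984
T ≈ 13.21 °C. Since T > 0 °C, the all-ice-melts assumption holds.

T_f ≈ 13.2 °C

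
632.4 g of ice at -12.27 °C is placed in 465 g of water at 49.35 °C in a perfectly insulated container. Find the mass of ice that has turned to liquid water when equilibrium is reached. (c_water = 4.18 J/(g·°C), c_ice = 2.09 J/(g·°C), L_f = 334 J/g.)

m_melted ≈ 239 g

Water can give up m c ΔT = 465·4.18·49.35 = 95922 J before reaching 0 °C.
Warming the ice to 0 °C takes 632.4·2.09·12.27 = 16217 J, leaving 79704 J for melting.
To melt every bit of ice: 632.4·334 = 211222 J.
That's not enough to melt it all — equilibrium is at 0 °C with ice remaining.
m_melt = 79704 / L_f = 238.6 g.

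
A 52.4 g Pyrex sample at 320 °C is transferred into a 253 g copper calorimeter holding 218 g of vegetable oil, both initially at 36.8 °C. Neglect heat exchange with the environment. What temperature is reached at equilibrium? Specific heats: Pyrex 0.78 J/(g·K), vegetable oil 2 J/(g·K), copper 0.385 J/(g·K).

T_f ≈ 57.0 °C

Setting the total heat transfer to zero:
52.4×0.78×(T − 320) + 218×2×(T − 36.8) + 253×0.385×(T − 36.8) = 0
(40.87 + 436 + 97.41) T = 40.87×320 + 436×36.8 + 97.41×36.8
T ≈ 56.96 °C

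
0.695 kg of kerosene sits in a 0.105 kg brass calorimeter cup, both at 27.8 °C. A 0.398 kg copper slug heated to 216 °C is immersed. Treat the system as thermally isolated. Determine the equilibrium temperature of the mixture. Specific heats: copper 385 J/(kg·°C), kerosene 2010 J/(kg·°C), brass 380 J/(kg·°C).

Conservation of energy gives ΣQ = 0:
0.398×385×(T − 216) + 0.695×2010×(T − 27.8) + 0.105×380×(T − 27.8) = 0
153.23(T − 216) + 1396.9(T − 27.8) + 39.9(T − 27.8) = 0
1590.1 T = 73042
T = 73042 / 1590.1 = 45.9 °C

T_f ≈ 45.9 °C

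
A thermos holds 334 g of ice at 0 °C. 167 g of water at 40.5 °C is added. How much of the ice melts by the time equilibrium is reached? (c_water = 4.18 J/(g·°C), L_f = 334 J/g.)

m_melted ≈ 84.6 g

Heat available from the water dropping to 0 °C: 167×4.18×40.5 = 28271 J.
Melting all 334 g of ice would need 334×334 = 111556 J.
That's not enough to melt it all — equilibrium is at 0 °C with ice remaining.
m_melt = 28271 / L_f = 84.64 g.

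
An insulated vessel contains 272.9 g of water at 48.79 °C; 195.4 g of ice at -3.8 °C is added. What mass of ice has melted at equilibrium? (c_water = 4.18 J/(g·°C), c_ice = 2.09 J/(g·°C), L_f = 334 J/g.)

m_melted ≈ 162 g

Cooling the water to 0 °C releases 272.9×4.18×48.79 = 55656 J.
Of that, 195.4×2.09×3.8 = 1551.9 J goes to bring the ice to 0 °C, leaving 54104 J.
Fully melting the ice requires m_ice L_f = 195.4×334 = 65264 J.
Since 54104 < 65264 J, not all the ice melts; equilibrium is at 0 °C.
m_melted×334 = 54104  ⇒  m_melted ≈ 162 g.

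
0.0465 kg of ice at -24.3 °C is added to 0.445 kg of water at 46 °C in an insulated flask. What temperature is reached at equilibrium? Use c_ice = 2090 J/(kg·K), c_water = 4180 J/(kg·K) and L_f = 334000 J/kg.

Sum of m c ΔT and latent-heat terms is zero:
ice -24.3→0 °C: 0.0465×2090×24.3 = 2361.6
  fusion: m_ice L_f = 0.0465×334000 = 15531
  warm the meltwater: 194.37 T
  water cools: 0.445×4180×(T − 46) = 1860.1(T − 46)
2054.5 T = 85565 − 17893 = 67672
T ≈ 32.94 °C (positive, so assuming full melt was valid).

T_f ≈ 32.9 °C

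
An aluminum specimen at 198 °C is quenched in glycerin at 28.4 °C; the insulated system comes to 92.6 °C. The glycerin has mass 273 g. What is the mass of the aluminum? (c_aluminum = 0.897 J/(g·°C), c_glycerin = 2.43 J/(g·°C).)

m ≈ 450 g

Let T be the final temperature. ΣQ_i = 0:
m·0.897·(92.6 − 198) + 273·2.43·(92.6 − 28.4) = 0
-94.54 m = -42590
m = -42590/-94.54 ≈ 450.5 g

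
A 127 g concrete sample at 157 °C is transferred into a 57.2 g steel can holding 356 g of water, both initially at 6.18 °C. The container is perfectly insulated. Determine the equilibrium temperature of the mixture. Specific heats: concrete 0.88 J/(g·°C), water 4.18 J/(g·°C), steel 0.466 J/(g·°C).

T_f ≈ 16.5 °C

T_f is the heat-capacity-weighted average of the initial temperatures:
T_f = (111.76·157 + 1488.1·6.18 + 26.66·6.18) / (111.76 + 1488.1 + 26.66)
    = 26907 / 1626.5 ≈ 16.54 °C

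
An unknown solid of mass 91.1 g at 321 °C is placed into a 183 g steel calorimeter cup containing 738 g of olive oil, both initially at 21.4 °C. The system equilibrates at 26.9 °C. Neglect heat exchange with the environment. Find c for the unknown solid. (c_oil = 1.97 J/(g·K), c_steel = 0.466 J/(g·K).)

Energy conservation, ΣQ = 0:
91.1×c×(26.9 − 321) + 738×1.97×(26.9 − 21.4) + 183×0.466×(26.9 − 21.4) = 0
-26793 c = -8465.3
c = -8465.3/-26793 ≈ 0.316 J/(g·K)

c ≈ 0.316 J/(g·K)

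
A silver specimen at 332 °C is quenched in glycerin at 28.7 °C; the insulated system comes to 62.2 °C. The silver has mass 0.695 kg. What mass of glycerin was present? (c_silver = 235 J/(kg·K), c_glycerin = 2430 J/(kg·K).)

|Q_silver| = |Q_glycerin|:
0.695×235×(332 − 62.2) = m×2430×(62.2 − 28.7)
81405 m = 44065  ⇒  m ≈ 0.5413 kg

m ≈ 0.541 kg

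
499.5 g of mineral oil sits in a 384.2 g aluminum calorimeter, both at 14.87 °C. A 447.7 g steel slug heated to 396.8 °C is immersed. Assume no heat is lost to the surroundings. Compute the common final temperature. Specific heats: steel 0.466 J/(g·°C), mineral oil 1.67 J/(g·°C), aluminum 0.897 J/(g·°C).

With ΣQ=0 the equilibrium temperature is the m·c-weighted mean:
T_f = (208.63×396.8 + 834.16×14.87 + 344.63×14.87) / (208.63 + 834.16 + 344.63)
    = 100312 / 1387.4 ≈ 72.30 °C

T_f ≈ 72.3 °C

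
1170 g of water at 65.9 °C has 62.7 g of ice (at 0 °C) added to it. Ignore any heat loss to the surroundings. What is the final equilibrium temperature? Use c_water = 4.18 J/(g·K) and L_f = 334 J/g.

Sum of m c ΔT and latent-heat terms is zero:
fusion: m_ice L_f = 62.7·334 = 20942
  meltwater 0→T: 62.7·4.18·T = 262.09 T
  water: 4890.6(T − 65.9)
5152.7 T = 322291 − 20942 = 301349
T ≈ 58.48 °C — above 0 °C, consistent with complete melting.

T_f ≈ 58.5 °C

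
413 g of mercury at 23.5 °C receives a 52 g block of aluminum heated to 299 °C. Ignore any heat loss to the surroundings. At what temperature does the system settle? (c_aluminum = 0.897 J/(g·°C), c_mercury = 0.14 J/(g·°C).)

T_f ≈ 146.5 °C

Heat gained plus heat lost sum to zero:
52*0.897*(T − 299) + 413*0.14*(T − 23.5) = 0
46.64(T − 299) + 57.82(T − 23.5) = 0
104.46 T = 15305
T = 15305 / 104.46 = 147 °C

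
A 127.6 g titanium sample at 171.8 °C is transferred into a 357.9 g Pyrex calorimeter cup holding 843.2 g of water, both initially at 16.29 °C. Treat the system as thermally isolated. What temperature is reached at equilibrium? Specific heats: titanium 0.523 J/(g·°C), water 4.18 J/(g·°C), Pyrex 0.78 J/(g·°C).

T_f ≈ 19.0 °C

Taking heat into each body as positive, Σ m c ΔT = 0:
127.6×0.523×(T − 171.8) + 843.2×4.18×(T − 16.29) + 357.9×0.78×(T − 16.29) = 0
3870.5 T = 73428
T ≈ 18.97 °C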